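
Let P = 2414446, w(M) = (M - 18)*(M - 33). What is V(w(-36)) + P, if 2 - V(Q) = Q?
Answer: 2410722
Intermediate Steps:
w(M) = (-33 + M)*(-18 + M) (w(M) = (-18 + M)*(-33 + M) = (-33 + M)*(-18 + M))
V(Q) = 2 - Q
V(w(-36)) + P = (2 - (594 + (-36)² - 51*(-36))) + 2414446 = (2 - (594 + 1296 + 1836)) + 2414446 = (2 - 1*3726) + 2414446 = (2 - 3726) + 2414446 = -3724 + 2414446 = 2410722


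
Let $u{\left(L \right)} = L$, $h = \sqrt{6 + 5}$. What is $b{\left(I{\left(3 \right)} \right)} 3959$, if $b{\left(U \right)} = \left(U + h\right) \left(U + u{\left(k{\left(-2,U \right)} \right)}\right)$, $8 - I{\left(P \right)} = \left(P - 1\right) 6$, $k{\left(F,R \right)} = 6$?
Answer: $-31672 + 7918 \sqrt{11} \approx -5411.0$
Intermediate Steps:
$h = \sqrt{11} \approx 3.3166$
$I{\left(P \right)} = 14 - 6 P$ ($I{\left(P \right)} = 8 - \left(P - 1\right) 6 = 8 - \left(-1 + P\right) 6 = 8 - \left(-6 + 6 P\right) = 14 - 6 P$)
$b{\left(U \right)} = \left(6 + U\right) \left(U + \sqrt{11}\right)$ ($b{\left(U \right)} = \left(U + \sqrt{11}\right) \left(U + 6\right) = \left(U + \sqrt{11}\right) \left(6 + U\right) = \left(6 + U\right) \left(U + \sqrt{11}\right)$)
$b{\left(I{\left(3 \right)} \right)} 3959 = \left(\left(14 - 18\right)^{2} + 6 \left(14 - 18\right) + 6 \sqrt{11} + \left(14 - 18\right) \sqrt{11}\right) 3959 = \left(\left(-4\right)^{2} + 6 \left(-4\right) + 6 \sqrt{11} - 4 \sqrt{11}\right) 3959 = \left(16 - 24 + 6 \sqrt{11} - 4 \sqrt{11}\right) 3959 = \left(-8 + 2 \sqrt{11}\right) 3959 = -31672 + 7918 \sqrt{11}$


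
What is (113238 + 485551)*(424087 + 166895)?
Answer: 353873520798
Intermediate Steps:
(113238 + 485551)*(424087 + 166895) = 598789*590982 = 353873520798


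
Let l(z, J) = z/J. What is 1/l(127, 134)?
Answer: 134/127 ≈ 1.0551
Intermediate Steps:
1/l(127, 134) = 1/(127/134) = 134/127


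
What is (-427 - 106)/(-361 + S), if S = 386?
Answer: -533/25 ≈ -21.320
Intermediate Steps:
(-427 - 106)/(-361 + S) = (-427 - 106)/(-361 + 386) = -533/25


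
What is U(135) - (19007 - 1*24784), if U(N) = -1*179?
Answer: 5598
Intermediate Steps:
U(N) = -179
U(135) - (19007 - 1*24784) = -179 - (19007 - 1*24784) = -179 - (19007 - 24784) = -179 - 1*(-5777) = -179 + 5777 = 5598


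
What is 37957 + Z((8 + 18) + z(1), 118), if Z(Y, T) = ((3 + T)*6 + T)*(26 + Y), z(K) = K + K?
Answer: 83533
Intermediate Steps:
z(K) = 2*K
Z(Y, T) = (18 + 7*T)*(26 + Y) (Z(Y, T) = ((18 + 6*T) + T)*(26 + Y) = (18 + 7*T)*(26 + Y))
37957 + Z((8 + 18) + z(1), 118) = 37957 + (468 + 18*((8 + 18) + 2*1) + 182*118 + 7*118*((8 + 18) + 2*1)) = 37957 + (468 + 18*(26 + 2) + 21476 + 7*118*(26 + 2)) = 37957 + (468 + 18*28 + 21476 + 7*118*28) = 37957 + (468 + 504 + 21476 + 23128) = 37957 + 45576 = 83533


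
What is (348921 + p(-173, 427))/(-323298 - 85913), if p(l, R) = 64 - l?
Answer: -349158/409211 ≈ -0.85325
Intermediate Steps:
(348921 + p(-173, 427))/(-323298 - 85913) = (348921 + (64 - 1*(-173)))/(-323298 - 85913) = (348921 + (64 + 173))/(-409211) = (348921 + 237)*(-1/409211) = 349158*(-1/409211) = -349158/409211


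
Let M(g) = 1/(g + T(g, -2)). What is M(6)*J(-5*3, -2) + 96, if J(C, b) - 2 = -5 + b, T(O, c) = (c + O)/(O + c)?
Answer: 667/7 ≈ 95.286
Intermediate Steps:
T(O, c) = 1 (T(O, c) = (O + c)/(O + c) = 1)
M(g) = 1/(1 + g) (M(g) = 1/(g + 1) = 1/(1 + g))
J(C, b) = -3 + b (J(C, b) = 2 + (-5 + b) = -3 + b)
M(6)*J(-5*3, -2) + 96 = (-3 - 2)/(1 + 6) + 96 = -5/7 + 96 = 667/7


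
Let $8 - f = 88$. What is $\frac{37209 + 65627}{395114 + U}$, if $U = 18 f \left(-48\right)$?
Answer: $\frac{51418}{232117} \approx 0.22152$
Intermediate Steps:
$f = -80$ ($f = 8 - 88 = -80$)
$U = 69120$ ($U = 18 \left(\left(-80\right) \left(-48\right)\right) = 18 \cdot 3840 = 69120$)
$\frac{37209 + 65627}{395114 + U} = \frac{37209 + 65627}{395114 + 69120} = \frac{102836}{464234} = 102836 \cdot \frac{1}{464234} = \frac{51418}{232117}$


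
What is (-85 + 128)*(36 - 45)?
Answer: -387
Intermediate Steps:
(-85 + 128)*(36 - 45) = 43*(-9) = -387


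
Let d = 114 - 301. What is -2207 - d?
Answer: -2020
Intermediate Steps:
d = -187
-2207 - d = -2207 - 1*(-187) = -2207 + 187 = -2020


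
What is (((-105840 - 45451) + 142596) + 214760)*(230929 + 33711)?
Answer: 54533041600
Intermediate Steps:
(((-105840 - 45451) + 142596) + 214760)*(230929 + 33711) = ((-151291 + 142596) + 214760)*264640 = (-8695 + 214760)*264640 = 206065*264640 = 54533041600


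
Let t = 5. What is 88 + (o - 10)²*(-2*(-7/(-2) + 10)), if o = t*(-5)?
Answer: -32987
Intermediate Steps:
o = -25 (o = 5*(-5) = -25)
88 + (o - 10)²*(-2*(-7/(-2) + 10)) = 88 + (-25 - 10)²*(-2*(-7/(-2) + 10)) = 88 + (-35)²*(-2*(-7*(-½) + 10)) = 88 + 1225*(-2*(7/2 + 10)) = 88 + 1225*(-2*27/2) = 88 + 1225*(-27) = 88 - 33075 = -32987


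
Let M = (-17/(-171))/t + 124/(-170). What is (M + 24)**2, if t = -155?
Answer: 109937091337921/203026842225 ≈ 541.49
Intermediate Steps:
M = -328951/450585 (M = -17/(-171)/(-155) + 124/(-170) = -17*(-1/171)*(-1/155) + 124*(-1/170) = (17/171)*(-1/155) - 62/85 = -17/26505 - 62/85 = -328951/450585 ≈ -0.73005)
(M + 24)**2 = (-328951/450585 + 24)**2 = (10485089/450585)**2 = 109937091337921/203026842225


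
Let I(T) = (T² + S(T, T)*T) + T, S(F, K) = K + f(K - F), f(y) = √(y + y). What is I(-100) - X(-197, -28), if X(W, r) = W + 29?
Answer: 20068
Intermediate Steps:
f(y) = √2*√y (f(y) = √(2*y) = √2*√y)
X(W, r) = 29 + W
S(F, K) = K + √2*√(K - F)
I(T) = T + 2*T² (I(T) = (T² + (T + √(-2*T + 2*T))*T) + T = (T² + (T + √0)*T) + T = (T² + (T + 0)*T) + T = (T² + T*T) + T = (T² + T²) + T = 2*T² + T = T + 2*T²)
I(-100) - X(-197, -28) = -100*(1 + 2*(-100)) - (29 - 197) = -100*(1 - 200) - 1*(-168) = -100*(-199) + 168 = 19900 + 168 = 20068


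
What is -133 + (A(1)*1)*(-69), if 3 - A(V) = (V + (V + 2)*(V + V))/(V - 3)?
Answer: -1163/2 ≈ -581.50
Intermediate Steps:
A(V) = 3 - (V + 2*V*(2 + V))/(-3 + V) (A(V) = 3 - (V + (V + 2)*(V + V))/(V - 3) = 3 - (V + (2 + V)*(2*V))/(-3 + V) = 3 - (V + 2*V*(2 + V))/(-3 + V))
-133 + (A(1)*1)*(-69) = -133 + (((-9 - 2*1 - 2*1**2)/(-3 + 1))*1)*(-69) = -133 + (((-9 - 2 - 2*1)/(-2))*1)*(-69) = -133 + (-(-9 - 2 - 2)/2*1)*(-69) = -133 + (-1/2*(-13)*1)*(-69) = -133 + ((13/2)*1)*(-69) = -133 + (13/2)*(-69) = -133 - 897/2 = -1163/2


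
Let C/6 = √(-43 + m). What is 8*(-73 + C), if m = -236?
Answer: -584 + 144*I*√31 ≈ -584.0 + 801.76*I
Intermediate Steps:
C = 18*I*√31 (C = 6*√(-43 - 236) = 6*√(-279) = 6*(3*I*√31) = 18*I*√31 ≈ 100.22*I)
8*(-73 + C) = 8*(-73 + 18*I*√31) = -584 + 144*I*√31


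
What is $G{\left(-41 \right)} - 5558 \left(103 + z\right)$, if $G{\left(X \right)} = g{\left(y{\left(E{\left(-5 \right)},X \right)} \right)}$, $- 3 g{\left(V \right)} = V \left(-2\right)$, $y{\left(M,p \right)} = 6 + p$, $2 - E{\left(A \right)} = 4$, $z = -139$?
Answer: $\frac{600194}{3} \approx 2.0006 \cdot 10^{5}$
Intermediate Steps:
$E{\left(A \right)} = -2$ ($E{\left(A \right)} = 2 - 4 = -2$)
$g{\left(V \right)} = \frac{2 V}{3}$ ($g{\left(V \right)} = - \frac{V \left(-2\right)}{3} = - \frac{\left(-2\right) V}{3} = \frac{2 V}{3}$)
$G{\left(X \right)} = 4 + \frac{2 X}{3}$ ($G{\left(X \right)} = \frac{2 \left(6 + X\right)}{3} = 4 + \frac{2 X}{3}$)
$G{\left(-41 \right)} - 5558 \left(103 + z\right) = \left(4 + \frac{2}{3} \left(-41\right)\right) - 5558 \left(103 - 139\right) = \left(4 - \frac{82}{3}\right) - -200088 = - \frac{70}{3} + 200088 = \frac{600194}{3}$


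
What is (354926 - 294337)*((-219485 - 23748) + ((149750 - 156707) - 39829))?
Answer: -17571961191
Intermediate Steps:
(354926 - 294337)*((-219485 - 23748) + ((149750 - 156707) - 39829)) = 60589*(-243233 + (-6957 - 39829)) = 60589*(-243233 - 46786) = 60589*(-290019) = -17571961191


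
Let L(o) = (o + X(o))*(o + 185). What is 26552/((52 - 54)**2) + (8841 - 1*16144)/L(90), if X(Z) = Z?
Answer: 328573697/49500 ≈ 6637.9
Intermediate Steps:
L(o) = 2*o*(185 + o) (L(o) = (o + o)*(o + 185) = (2*o)*(185 + o) = 2*o*(185 + o))
26552/((52 - 54)**2) + (8841 - 1*16144)/L(90) = 26552/((52 - 54)**2) + (8841 - 1*16144)/((2*90*(185 + 90))) = 26552/((-2)**2) + (8841 - 16144)/((2*90*275)) = 26552/4 - 7303/49500 = 26552*(1/4) - 7303*1/49500 = 6638 - 7303/49500 = 328573697/49500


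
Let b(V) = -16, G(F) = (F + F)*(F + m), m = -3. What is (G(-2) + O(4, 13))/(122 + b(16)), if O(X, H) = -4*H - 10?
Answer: -21/53 ≈ -0.39623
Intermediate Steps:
O(X, H) = -10 - 4*H
G(F) = 2*F*(-3 + F) (G(F) = (F + F)*(F - 3) = (2*F)*(-3 + F) = 2*F*(-3 + F))
(G(-2) + O(4, 13))/(122 + b(16)) = (2*(-2)*(-3 - 2) + (-10 - 4*13))/(122 - 16) = (2*(-2)*(-5) + (-10 - 52))/106 = (20 - 62)*(1/106) = -42*1/106 = -21/53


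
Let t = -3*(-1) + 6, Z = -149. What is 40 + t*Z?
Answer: -1301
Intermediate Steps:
t = 9 (t = 3 + 6 = 9)
40 + t*Z = 40 + 9*(-149) = 40 - 1341 = -1301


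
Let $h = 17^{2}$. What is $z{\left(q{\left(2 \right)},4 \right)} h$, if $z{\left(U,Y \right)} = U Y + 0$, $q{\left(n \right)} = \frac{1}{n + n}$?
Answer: $289$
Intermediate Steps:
$q{\left(n \right)} = \frac{1}{2 n}$
$z{\left(U,Y \right)} = U Y$
$h = 289$
$z{\left(q{\left(2 \right)},4 \right)} h = \frac{1}{2 \cdot 2} \cdot 4 \cdot 289 = \frac{1}{2} \cdot \frac{1}{2} \cdot 4 \cdot 289 = \frac{1}{4} \cdot 4 \cdot 289 = 1 \cdot 289 = 289$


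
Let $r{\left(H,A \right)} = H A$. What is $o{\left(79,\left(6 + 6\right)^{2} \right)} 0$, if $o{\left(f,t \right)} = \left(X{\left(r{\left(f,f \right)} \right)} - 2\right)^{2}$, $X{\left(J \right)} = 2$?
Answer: $0$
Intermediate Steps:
$r{\left(H,A \right)} = A H$
$o{\left(f,t \right)} = 0$ ($o{\left(f,t \right)} = \left(2 - 2\right)^{2} = 0^{2} = 0$)
$o{\left(79,\left(6 + 6\right)^{2} \right)} 0 = 0 \cdot 0 = 0$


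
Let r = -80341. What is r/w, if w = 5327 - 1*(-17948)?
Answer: -80341/23275 ≈ -3.4518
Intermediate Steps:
w = 23275 (w = 5327 + 17948 = 23275)
r/w = -80341/23275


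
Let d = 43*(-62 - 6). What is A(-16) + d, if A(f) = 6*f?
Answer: -3020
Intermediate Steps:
d = -2924 (d = 43*(-68) = -2924)
A(-16) + d = 6*(-16) - 2924 = -96 - 2924 = -3020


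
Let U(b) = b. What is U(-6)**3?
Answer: -216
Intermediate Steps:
U(-6)**3 = (-6)**3 = -216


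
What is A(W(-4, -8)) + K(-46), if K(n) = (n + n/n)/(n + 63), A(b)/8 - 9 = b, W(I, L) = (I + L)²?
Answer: 20763/17 ≈ 1221.4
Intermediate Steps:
A(b) = 72 + 8*b
K(n) = (1 + n)/(63 + n) (K(n) = (n + 1)/(63 + n) = (1 + n)/(63 + n))
A(W(-4, -8)) + K(-46) = (72 + 8*(-4 - 8)²) + (1 - 46)/(63 - 46) = (72 + 8*(-12)²) - 45/17 = (72 + 8*144) + (1/17)*(-45) = (72 + 1152) - 45/17 = 1224 - 45/17 = 20763/17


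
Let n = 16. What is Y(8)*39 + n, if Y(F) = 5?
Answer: 211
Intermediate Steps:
Y(8)*39 + n = 5*39 + 16 = 195 + 16 = 211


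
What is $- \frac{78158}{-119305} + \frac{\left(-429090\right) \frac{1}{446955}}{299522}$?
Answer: $\frac{348772781612271}{532390034220685} \approx 0.65511$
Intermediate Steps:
$- \frac{78158}{-119305} + \frac{\left(-429090\right) \frac{1}{446955}}{299522} = \left(-78158\right) \left(- \frac{1}{119305}\right) + \left(-429090\right) \frac{1}{446955} \cdot \frac{1}{299522} = \frac{78158}{119305} - \frac{14303}{4462428517} = \frac{348772781612271}{532390034220685}$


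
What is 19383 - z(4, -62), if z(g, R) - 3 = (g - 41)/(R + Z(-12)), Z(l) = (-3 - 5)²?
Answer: 38797/2 ≈ 19399.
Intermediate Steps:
Z(l) = 64 (Z(l) = (-8)² = 64)
z(g, R) = 3 + (-41 + g)/(64 + R) (z(g, R) = 3 + (g - 41)/(R + 64) = 3 + (-41 + g)/(64 + R))
19383 - z(4, -62) = 19383 - (151 + 4 + 3*(-62))/(64 - 62) = 19383 - (151 + 4 - 186)/2 = 19383 - (-31)/2 = 19383 - 1*(-31/2) = 19383 + 31/2 = 38797/2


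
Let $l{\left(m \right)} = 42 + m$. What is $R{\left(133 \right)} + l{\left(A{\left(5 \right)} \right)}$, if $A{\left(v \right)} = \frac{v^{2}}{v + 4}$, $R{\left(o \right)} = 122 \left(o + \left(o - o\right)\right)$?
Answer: $\frac{146437}{9} \approx 16271.0$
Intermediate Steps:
$R{\left(o \right)} = 122 o$ ($R{\left(o \right)} = 122 \left(o + 0\right) = 122 o$)
$A{\left(v \right)} = \frac{v^{2}}{4 + v}$
$R{\left(133 \right)} + l{\left(A{\left(5 \right)} \right)} = 122 \cdot 133 + \left(42 + \frac{5^{2}}{4 + 5}\right) = 16226 + \left(42 + \frac{25}{9}\right) = 16226 + \frac{403}{9} = \frac{146437}{9}$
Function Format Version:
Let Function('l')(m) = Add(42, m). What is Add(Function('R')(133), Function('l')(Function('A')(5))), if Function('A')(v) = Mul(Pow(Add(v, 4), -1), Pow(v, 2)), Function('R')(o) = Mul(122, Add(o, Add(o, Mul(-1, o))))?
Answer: Rational(146437, 9) ≈ 16271.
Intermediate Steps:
Function('R')(o) = Mul(122, o) (Function('R')(o) = Mul(122, Add(o, 0)) = Mul(122, o))
Function('A')(v) = Mul(Pow(v, 2), Pow(Add(4, v), -1)) (Function('A')(v) = Mul(Pow(Add(4, v), -1), Pow(v, 2)) = Mul(Pow(v, 2), Pow(Add(4, v), -1)))
Add(Function('R')(133), Function('l')(Function('A')(5))) = Add(Mul(122, 133), Add(42, Mul(Pow(5, 2), Pow(Add(4, 5), -1)))) = Add(16226, Add(42, Mul(25, Pow(9, -1)))) = Add(16226, Add(42, Mul(25, Rational(1, 9)))) = Add(16226, Add(42, Rational(25, 9))) = Add(16226, Rational(403, 9)) = Rational(146437, 9)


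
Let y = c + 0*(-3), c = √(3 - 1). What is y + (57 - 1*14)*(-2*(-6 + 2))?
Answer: 344 + √2 ≈ 345.41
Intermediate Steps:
c = √2 ≈ 1.4142
y = √2 (y = √2 + 0*(-3) = √2 + 0 = √2 ≈ 1.4142)
y + (57 - 1*14)*(-2*(-6 + 2)) = √2 + (57 - 1*14)*(-2*(-6 + 2)) = √2 + (57 - 14)*(-2*(-4)) = √2 + 43*8 = √2 + 344 = 344 + √2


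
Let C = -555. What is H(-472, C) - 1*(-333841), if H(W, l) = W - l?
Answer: 333924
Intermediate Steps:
H(-472, C) - 1*(-333841) = (-472 - 1*(-555)) - 1*(-333841) = (-472 + 555) + 333841 = 83 + 333841 = 333924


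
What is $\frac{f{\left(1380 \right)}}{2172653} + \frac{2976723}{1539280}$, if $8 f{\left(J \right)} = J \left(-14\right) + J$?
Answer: $\frac{6463934320719}{3344321309840} \approx 1.9328$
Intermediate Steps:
$f{\left(J \right)} = - \frac{13 J}{8}$ ($f{\left(J \right)} = \frac{J \left(-14\right) + J}{8} = \frac{- 14 J + J}{8} = \frac{\left(-13\right) J}{8} = - \frac{13 J}{8}$)
$\frac{f{\left(1380 \right)}}{2172653} + \frac{2976723}{1539280} = \frac{\left(- \frac{13}{8}\right) 1380}{2172653} + \frac{2976723}{1539280} = \left(- \frac{4485}{2}\right) \frac{1}{2172653} + 2976723 \cdot \frac{1}{1539280} = - \frac{4485}{4345306} + \frac{2976723}{1539280} = \frac{6463934320719}{3344321309840}$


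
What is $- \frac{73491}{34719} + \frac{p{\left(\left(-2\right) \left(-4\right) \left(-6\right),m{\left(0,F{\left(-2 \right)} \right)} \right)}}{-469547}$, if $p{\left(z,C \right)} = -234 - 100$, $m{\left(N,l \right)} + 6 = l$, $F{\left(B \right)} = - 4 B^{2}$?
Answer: $- \frac{11498627477}{5434067431} \approx -2.116$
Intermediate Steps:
$m{\left(N,l \right)} = -6 + l$
$p{\left(z,C \right)} = -334$
$- \frac{73491}{34719} + \frac{p{\left(\left(-2\right) \left(-4\right) \left(-6\right),m{\left(0,F{\left(-2 \right)} \right)} \right)}}{-469547} = - \frac{73491}{34719} - \frac{334}{-469547} = \left(-73491\right) \frac{1}{34719} - - \frac{334}{469547} = - \frac{24497}{11573} + \frac{334}{469547} = - \frac{11498627477}{5434067431}$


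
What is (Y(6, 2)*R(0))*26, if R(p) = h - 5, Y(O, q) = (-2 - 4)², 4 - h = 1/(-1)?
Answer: 0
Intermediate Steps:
h = 5 (h = 4 - 1/(-1) = 4 - 1*(-1) = 4 + 1 = 5)
Y(O, q) = 36 (Y(O, q) = (-6)² = 36)
R(p) = 0 (R(p) = 5 - 5 = 0)
(Y(6, 2)*R(0))*26 = (36*0)*26 = 0*26 = 0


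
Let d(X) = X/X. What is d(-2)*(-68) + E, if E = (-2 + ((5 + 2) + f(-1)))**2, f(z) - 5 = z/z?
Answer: 53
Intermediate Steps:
d(X) = 1
f(z) = 6 (f(z) = 5 + z/z = 5 + 1 = 6)
E = 121 (E = (-2 + ((5 + 2) + 6))**2 = (-2 + (7 + 6))**2 = (-2 + 13)**2 = 11**2 = 121)
d(-2)*(-68) + E = 1*(-68) + 121 = -68 + 121 = 53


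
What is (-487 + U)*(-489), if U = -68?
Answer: 271395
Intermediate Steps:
(-487 + U)*(-489) = (-487 - 68)*(-489) = -555*(-489) = 271395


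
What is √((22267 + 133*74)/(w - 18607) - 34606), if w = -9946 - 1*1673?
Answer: I*√645252967810/4318 ≈ 186.03*I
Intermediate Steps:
w = -11619 (w = -9946 - 1673 = -11619)
√((22267 + 133*74)/(w - 18607) - 34606) = √((22267 + 133*74)/(-11619 - 18607) - 34606) = √((22267 + 9842)/(-30226) - 34606) = √(32109*(-1/30226) - 34606) = √(-4587/4318 - 34606) = √(-149433295/4318) = I*√645252967810/4318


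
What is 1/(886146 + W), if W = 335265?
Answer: 1/1221411 ≈ 8.1873e-7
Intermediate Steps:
1/(886146 + W) = 1/(886146 + 335265) = 1/1221411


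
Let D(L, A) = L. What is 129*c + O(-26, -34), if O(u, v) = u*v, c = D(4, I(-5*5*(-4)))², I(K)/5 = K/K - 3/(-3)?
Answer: 2948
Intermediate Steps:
I(K) = 10 (I(K) = 5*(K/K - 3/(-3)) = 5*(1 - 3*(-⅓)) = 5*(1 + 1) = 5*2 = 10)
c = 16 (c = 4² = 16)
129*c + O(-26, -34) = 129*16 - 26*(-34) = 2064 + 884 = 2948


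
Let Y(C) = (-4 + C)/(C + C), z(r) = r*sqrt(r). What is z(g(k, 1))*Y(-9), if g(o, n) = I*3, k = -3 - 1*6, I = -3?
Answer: -39*I/2 ≈ -19.5*I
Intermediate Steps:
k = -9 (k = -3 - 6 = -9)
g(o, n) = -9 (g(o, n) = -3*3 = -9)
z(r) = r**(3/2)
Y(C) = (-4 + C)/(2*C) (Y(C) = (-4 + C)/((2*C)) = (-4 + C)*(1/(2*C)) = (-4 + C)/(2*C))
z(g(k, 1))*Y(-9) = (-9)**(3/2)*((1/2)*(-4 - 9)/(-9)) = (-27*I)*((1/2)*(-1/9)*(-13)) = -27*I*(13/18) = -39*I/2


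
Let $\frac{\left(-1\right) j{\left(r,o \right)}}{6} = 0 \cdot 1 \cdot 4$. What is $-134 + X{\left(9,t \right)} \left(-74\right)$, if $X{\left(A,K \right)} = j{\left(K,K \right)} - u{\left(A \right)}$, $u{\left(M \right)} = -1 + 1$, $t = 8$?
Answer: $-134$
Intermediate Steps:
$j{\left(r,o \right)} = 0$ ($j{\left(r,o \right)} = - 6 \cdot 0 \cdot 1 \cdot 4 = - 6 \cdot 0 \cdot 4 = \left(-6\right) 0 = 0$)
$u{\left(M \right)} = 0$
$X{\left(A,K \right)} = 0$ ($X{\left(A,K \right)} = 0 - 0 = 0 + 0 = 0$)
$-134 + X{\left(9,t \right)} \left(-74\right) = -134 + 0 \left(-74\right) = -134 + 0 = -134$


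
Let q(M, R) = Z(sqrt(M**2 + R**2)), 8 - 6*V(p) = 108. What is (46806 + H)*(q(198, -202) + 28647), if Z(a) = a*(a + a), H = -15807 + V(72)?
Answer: 17535659861/3 ≈ 5.8452e+9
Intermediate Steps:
V(p) = -50/3 (V(p) = 4/3 - 1/6*108 = 4/3 - 18 = -50/3)
H = -47471/3 (H = -15807 - 50/3 = -47471/3 ≈ -15824.)
Z(a) = 2*a**2 (Z(a) = a*(2*a) = 2*a**2)
q(M, R) = 2*M**2 + 2*R**2 (q(M, R) = 2*(sqrt(M**2 + R**2))**2 = 2*(M**2 + R**2) = 2*M**2 + 2*R**2)
(46806 + H)*(q(198, -202) + 28647) = (46806 - 47471/3)*((2*198**2 + 2*(-202)**2) + 28647) = 92947*((2*39204 + 2*40804) + 28647)/3 = 92947*((78408 + 81608) + 28647)/3 = 92947*(160016 + 28647)/3 = (92947/3)*188663 = 17535659861/3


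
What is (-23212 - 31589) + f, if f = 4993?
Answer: -49808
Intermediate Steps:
(-23212 - 31589) + f = (-23212 - 31589) + 4993 = -54801 + 4993 = -49808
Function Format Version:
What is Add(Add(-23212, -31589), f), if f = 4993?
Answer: -49808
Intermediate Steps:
Add(Add(-23212, -31589), f) = Add(Add(-23212, -31589), 4993) = Add(-54801, 4993) = -49808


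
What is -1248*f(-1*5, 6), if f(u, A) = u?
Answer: 6240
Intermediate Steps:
-1248*f(-1*5, 6) = -(-1248)*5 = -1248*(-5) = 6240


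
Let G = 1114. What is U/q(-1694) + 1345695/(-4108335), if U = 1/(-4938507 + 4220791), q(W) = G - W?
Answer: -180802783340353/551981245207392 ≈ -0.32755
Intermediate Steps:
q(W) = 1114 - W
U = -1/717716 (U = 1/(-717716) = -1/717716 ≈ -1.3933e-6)
U/q(-1694) + 1345695/(-4108335) = -1/(717716*(1114 - 1*(-1694))) + 1345695/(-4108335) = -1/(717716*(1114 + 1694)) + 1345695*(-1/4108335) = -1/717716/2808 - 89713/273889 = -1/717716*1/2808 - 89713/273889 = -1/2015346528 - 89713/273889 = -180802783340353/551981245207392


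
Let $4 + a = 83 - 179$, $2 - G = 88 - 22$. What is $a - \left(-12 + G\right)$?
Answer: $-24$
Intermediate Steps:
$G = -64$ ($G = 2 - \left(88 - 22\right) = 2 - 66 = -64$)
$a = -100$ ($a = -4 + \left(83 - 179\right) = -4 - 96 = -100$)
$a - \left(-12 + G\right) = -100 + \left(\left(7 - -5\right) - -64\right) = -100 + \left(\left(7 + 5\right) + 64\right) = -100 + \left(12 + 64\right) = -100 + 76 = -24$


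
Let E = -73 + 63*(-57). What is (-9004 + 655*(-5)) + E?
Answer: -15943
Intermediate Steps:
E = -3664 (E = -73 - 3591 = -3664)
(-9004 + 655*(-5)) + E = (-9004 + 655*(-5)) - 3664 = (-9004 - 3275) - 3664 = -12279 - 3664 = -15943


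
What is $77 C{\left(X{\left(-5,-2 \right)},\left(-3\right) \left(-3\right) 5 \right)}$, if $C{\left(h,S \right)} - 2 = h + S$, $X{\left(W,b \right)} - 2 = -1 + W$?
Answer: $3311$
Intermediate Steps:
$X{\left(W,b \right)} = 1 + W$ ($X{\left(W,b \right)} = 2 + \left(-1 + W\right) = 1 + W$)
$C{\left(h,S \right)} = 2 + S + h$ ($C{\left(h,S \right)} = 2 + \left(h + S\right) = 2 + \left(S + h\right) = 2 + S + h$)
$77 C{\left(X{\left(-5,-2 \right)},\left(-3\right) \left(-3\right) 5 \right)} = 77 \left(2 + \left(-3\right) \left(-3\right) 5 + \left(1 - 5\right)\right) = 77 \left(2 + 9 \cdot 5 - 4\right) = 77 \left(2 + 45 - 4\right) = 77 \cdot 43 = 3311$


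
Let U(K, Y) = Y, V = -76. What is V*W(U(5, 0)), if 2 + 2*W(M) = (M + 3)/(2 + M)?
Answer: 19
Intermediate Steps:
W(M) = -1 + (3 + M)/(2*(2 + M)) (W(M) = -1 + ((M + 3)/(2 + M))/2 = -1 + ((3 + M)/(2 + M))/2 = -1 + (3 + M)/(2*(2 + M)))
V*W(U(5, 0)) = -38*(-1 - 1*0)/(2 + 0) = -38*(-1 + 0)/2 = -38*(-1)/2 = -76*(-1/4) = 19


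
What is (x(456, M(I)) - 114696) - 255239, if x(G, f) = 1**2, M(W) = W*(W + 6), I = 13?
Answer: -369934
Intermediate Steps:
M(W) = W*(6 + W)
x(G, f) = 1
(x(456, M(I)) - 114696) - 255239 = (1 - 114696) - 255239 = -114695 - 255239 = -369934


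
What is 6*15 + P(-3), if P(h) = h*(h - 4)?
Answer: 111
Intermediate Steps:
P(h) = h*(-4 + h)
6*15 + P(-3) = 6*15 - 3*(-4 - 3) = 90 - 3*(-7) = 90 + 21 = 111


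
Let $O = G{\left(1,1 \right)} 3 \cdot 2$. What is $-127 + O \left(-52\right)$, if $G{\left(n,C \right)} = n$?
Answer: $-439$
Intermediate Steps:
$O = 6$ ($O = 1 \cdot 3 \cdot 2 = 3 \cdot 2 = 6$)
$-127 + O \left(-52\right) = -127 + 6 \left(-52\right) = -127 - 312 = -439$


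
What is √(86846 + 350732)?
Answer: √437578 ≈ 661.50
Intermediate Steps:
√(86846 + 350732) = √437578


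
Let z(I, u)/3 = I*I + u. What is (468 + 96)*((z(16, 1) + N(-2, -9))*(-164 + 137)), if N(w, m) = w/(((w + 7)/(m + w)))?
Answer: -59038956/5 ≈ -1.1808e+7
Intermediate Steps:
z(I, u) = 3*u + 3*I² (z(I, u) = 3*(I*I + u) = 3*(I² + u) = 3*(u + I²) = 3*u + 3*I²)
N(w, m) = w*(m + w)/(7 + w) (N(w, m) = w/(((7 + w)/(m + w))) = w*((m + w)/(7 + w)) = w*(m + w)/(7 + w))
(468 + 96)*((z(16, 1) + N(-2, -9))*(-164 + 137)) = (468 + 96)*(((3*1 + 3*16²) - 2*(-9 - 2)/(7 - 2))*(-164 + 137)) = 564*(((3 + 3*256) - 2*(-11)/5)*(-27)) = 564*(((3 + 768) - 2*⅕*(-11))*(-27)) = 564*((771 + 22/5)*(-27)) = 564*((3877/5)*(-27)) = 564*(-104679/5) = -59038956/5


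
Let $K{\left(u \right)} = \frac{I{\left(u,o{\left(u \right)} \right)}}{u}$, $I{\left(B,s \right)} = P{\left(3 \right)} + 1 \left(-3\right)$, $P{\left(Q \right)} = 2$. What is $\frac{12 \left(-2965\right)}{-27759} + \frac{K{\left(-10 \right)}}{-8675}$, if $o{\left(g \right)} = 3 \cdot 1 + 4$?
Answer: $\frac{1028845747}{802697750} \approx 1.2817$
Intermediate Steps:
$o{\left(g \right)} = 7$ ($o{\left(g \right)} = 3 + 4 = 7$)
$I{\left(B,s \right)} = -1$ ($I{\left(B,s \right)} = 2 + 1 \left(-3\right) = 2 - 3 = -1$)
$K{\left(u \right)} = - \frac{1}{u}$
$\frac{12 \left(-2965\right)}{-27759} + \frac{K{\left(-10 \right)}}{-8675} = \frac{12 \left(-2965\right)}{-27759} + \frac{\left(-1\right) \frac{1}{-10}}{-8675} = \left(-35580\right) \left(- \frac{1}{27759}\right) + \left(-1\right) \left(- \frac{1}{10}\right) \left(- \frac{1}{8675}\right) = \frac{11860}{9253} + \frac{1}{10} \left(- \frac{1}{8675}\right) = \frac{11860}{9253} - \frac{1}{86750} = \frac{1028845747}{802697750}$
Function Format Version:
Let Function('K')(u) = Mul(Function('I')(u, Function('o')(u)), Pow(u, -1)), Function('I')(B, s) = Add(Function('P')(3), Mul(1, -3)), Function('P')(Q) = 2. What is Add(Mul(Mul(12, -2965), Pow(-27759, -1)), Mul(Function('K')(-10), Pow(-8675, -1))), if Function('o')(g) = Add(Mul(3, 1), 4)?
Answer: Rational(1028845747, 802697750) ≈ 1.2817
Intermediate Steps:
Function('o')(g) = 7 (Function('o')(g) = Add(3, 4) = 7)
Function('I')(B, s) = -1 (Function('I')(B, s) = Add(2, Mul(1, -3)) = Add(2, -3) = -1)
Function('K')(u) = Mul(-1, Pow(u, -1))
Add(Mul(Mul(12, -2965), Pow(-27759, -1)), Mul(Function('K')(-10), Pow(-8675, -1))) = Add(Mul(Mul(12, -2965), Pow(-27759, -1)), Mul(Mul(-1, Pow(-10, -1)), Pow(-8675, -1))) = Add(Mul(-35580, Rational(-1, 27759)), Mul(Mul(-1, Rational(-1, 10)), Rational(-1, 8675))) = Add(Rational(11860, 9253), Mul(Rational(1, 10), Rational(-1, 8675))) = Add(Rational(11860, 9253), Rational(-1, 86750)) = Rational(1028845747, 802697750)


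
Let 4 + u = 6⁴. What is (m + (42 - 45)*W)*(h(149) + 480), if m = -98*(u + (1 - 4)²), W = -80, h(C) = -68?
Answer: -52430296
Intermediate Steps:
u = 1292 (u = -4 + 6⁴ = -4 + 1296 = 1292)
m = -127498 (m = -98*(1292 + (1 - 4)²) = -98*(1292 + (-3)²) = -98*(1292 + 9) = -98*1301 = -127498)
(m + (42 - 45)*W)*(h(149) + 480) = (-127498 + (42 - 45)*(-80))*(-68 + 480) = (-127498 - 3*(-80))*412 = (-127498 + 240)*412 = -127258*412 = -52430296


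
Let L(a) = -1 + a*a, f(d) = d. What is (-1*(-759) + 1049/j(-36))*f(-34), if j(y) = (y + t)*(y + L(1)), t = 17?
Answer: -8843485/342 ≈ -25858.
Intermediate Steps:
L(a) = -1 + a²
j(y) = y*(17 + y) (j(y) = (y + 17)*(y + (-1 + 1²)) = (17 + y)*(y + (-1 + 1)) = (17 + y)*(y + 0) = (17 + y)*y = y*(17 + y))
(-1*(-759) + 1049/j(-36))*f(-34) = (-1*(-759) + 1049/((-36*(17 - 36))))*(-34) = (759 + 1049/((-36*(-19))))*(-34) = (759 + 1049/684)*(-34) = (520205/684)*(-34) = -8843485/342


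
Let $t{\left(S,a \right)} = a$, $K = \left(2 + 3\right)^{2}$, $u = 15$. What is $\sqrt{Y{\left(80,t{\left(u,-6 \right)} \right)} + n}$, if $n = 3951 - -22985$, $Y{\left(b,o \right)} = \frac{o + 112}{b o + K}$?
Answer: $\frac{\sqrt{5576377170}}{455} \approx 164.12$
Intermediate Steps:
$K = 25$ ($K = 5^{2} = 25$)
$Y{\left(b,o \right)} = \frac{112 + o}{25 + b o}$ ($Y{\left(b,o \right)} = \frac{o + 112}{b o + 25} = \frac{112 + o}{25 + b o}$)
$n = 26936$ ($n = 3951 + 22985 = 26936$)
$\sqrt{Y{\left(80,t{\left(u,-6 \right)} \right)} + n} = \sqrt{\frac{112 - 6}{25 + 80 \left(-6\right)} + 26936} = \sqrt{\frac{1}{25 - 480} \cdot 106 + 26936} = \sqrt{\frac{1}{-455} \cdot 106 + 26936} = \sqrt{\left(- \frac{1}{455}\right) 106 + 26936} = \sqrt{- \frac{106}{455} + 26936} = \sqrt{\frac{12255774}{455}} = \frac{\sqrt{5576377170}}{455}$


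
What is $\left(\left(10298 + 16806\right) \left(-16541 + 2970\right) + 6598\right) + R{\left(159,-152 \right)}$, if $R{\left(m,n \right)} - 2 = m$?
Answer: $-367821625$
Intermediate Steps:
$R{\left(m,n \right)} = 2 + m$
$\left(\left(10298 + 16806\right) \left(-16541 + 2970\right) + 6598\right) + R{\left(159,-152 \right)} = \left(\left(10298 + 16806\right) \left(-16541 + 2970\right) + 6598\right) + \left(2 + 159\right) = \left(27104 \left(-13571\right) + 6598\right) + 161 = \left(-367828384 + 6598\right) + 161 = -367821786 + 161 = -367821625$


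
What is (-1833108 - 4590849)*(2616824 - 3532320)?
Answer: 5881106937672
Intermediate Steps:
(-1833108 - 4590849)*(2616824 - 3532320) = -6423957*(-915496) = 5881106937672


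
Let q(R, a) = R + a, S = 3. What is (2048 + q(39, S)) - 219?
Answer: 1871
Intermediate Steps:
(2048 + q(39, S)) - 219 = (2048 + (39 + 3)) - 219 = (2048 + 42) - 219 = 2090 - 219 = 1871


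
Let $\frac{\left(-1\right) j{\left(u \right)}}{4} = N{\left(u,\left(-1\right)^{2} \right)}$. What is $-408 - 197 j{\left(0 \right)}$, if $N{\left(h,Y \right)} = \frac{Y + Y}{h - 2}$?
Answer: $-1196$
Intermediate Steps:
$N{\left(h,Y \right)} = \frac{2 Y}{-2 + h}$
$j{\left(u \right)} = - \frac{8}{-2 + u}$ ($j{\left(u \right)} = - 4 \frac{2 \left(-1\right)^{2}}{-2 + u} = - 4 \cdot 2 \cdot 1 \frac{1}{-2 + u} = - 4 \frac{2}{-2 + u} = - \frac{8}{-2 + u}$)
$-408 - 197 j{\left(0 \right)} = -408 - 197 \left(- \frac{8}{-2 + 0}\right) = -408 - 197 \left(- \frac{8}{-2}\right) = -408 - 197 \left(\left(-8\right) \left(- \frac{1}{2}\right)\right) = -408 - 788 = -1196$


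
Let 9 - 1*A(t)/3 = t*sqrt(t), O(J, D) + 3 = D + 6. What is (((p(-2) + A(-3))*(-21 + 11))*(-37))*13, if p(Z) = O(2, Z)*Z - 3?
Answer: 105820 + 43290*I*sqrt(3) ≈ 1.0582e+5 + 74981.0*I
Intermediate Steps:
O(J, D) = 3 + D (O(J, D) = -3 + (D + 6) = -3 + (6 + D) = 3 + D)
p(Z) = -3 + Z*(3 + Z) (p(Z) = (3 + Z)*Z - 3 = Z*(3 + Z) - 3 = -3 + Z*(3 + Z))
A(t) = 27 - 3*t**(3/2) (A(t) = 27 - 3*t*sqrt(t) = 27 - 3*t**(3/2))
(((p(-2) + A(-3))*(-21 + 11))*(-37))*13 = ((((-3 - 2*(3 - 2)) + (27 - (-9)*I*sqrt(3)))*(-21 + 11))*(-37))*13 = ((((-3 - 2*1) + (27 - (-9)*I*sqrt(3)))*(-10))*(-37))*13 = ((((-3 - 2) + (27 + 9*I*sqrt(3)))*(-10))*(-37))*13 = (((-5 + (27 + 9*I*sqrt(3)))*(-10))*(-37))*13 = (((22 + 9*I*sqrt(3))*(-10))*(-37))*13 = ((-220 - 90*I*sqrt(3))*(-37))*13 = (8140 + 3330*I*sqrt(3))*13 = 105820 + 43290*I*sqrt(3)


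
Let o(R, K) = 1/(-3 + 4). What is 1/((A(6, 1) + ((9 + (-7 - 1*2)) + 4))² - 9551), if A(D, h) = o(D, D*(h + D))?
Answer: -1/9526 ≈ -0.00010498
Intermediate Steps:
o(R, K) = 1 (o(R, K) = 1/1 = 1)
A(D, h) = 1
1/((A(6, 1) + ((9 + (-7 - 1*2)) + 4))² - 9551) = 1/((1 + ((9 + (-7 - 1*2)) + 4))² - 9551) = 1/((1 + ((9 + (-7 - 2)) + 4))² - 9551) = 1/((1 + ((9 - 9) + 4))² - 9551) = 1/((1 + (0 + 4))² - 9551) = 1/((1 + 4)² - 9551) = 1/(5² - 9551) = 1/(25 - 9551) = 1/(-9526) = -1/9526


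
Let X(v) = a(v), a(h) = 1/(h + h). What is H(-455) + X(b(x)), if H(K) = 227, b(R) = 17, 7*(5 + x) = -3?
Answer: 7719/34 ≈ 227.03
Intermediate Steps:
x = -38/7 (x = -5 + (⅐)*(-3) = -5 - 3/7 = -38/7 ≈ -5.4286)
a(h) = 1/(2*h)
X(v) = 1/(2*v)
H(-455) + X(b(x)) = 227 + (½)/17 = 227 + (½)*(1/17) = 227 + 1/34 = 7719/34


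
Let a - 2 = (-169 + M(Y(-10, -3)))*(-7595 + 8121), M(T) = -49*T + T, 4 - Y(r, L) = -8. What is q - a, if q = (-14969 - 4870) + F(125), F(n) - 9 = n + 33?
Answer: 372196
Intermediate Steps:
F(n) = 42 + n (F(n) = 9 + (n + 33) = 9 + (33 + n) = 42 + n)
Y(r, L) = 12 (Y(r, L) = 4 - 1*(-8) = 4 + 8 = 12)
M(T) = -48*T
a = -391868 (a = 2 + (-169 - 48*12)*(-7595 + 8121) = 2 + (-169 - 576)*526 = 2 - 745*526 = 2 - 391870 = -391868)
q = -19672 (q = (-14969 - 4870) + (42 + 125) = -19839 + 167 = -19672)
q - a = -19672 - 1*(-391868) = -19672 + 391868 = 372196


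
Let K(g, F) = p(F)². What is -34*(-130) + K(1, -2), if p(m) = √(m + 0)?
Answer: 4418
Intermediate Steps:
p(m) = √m
K(g, F) = F (K(g, F) = (√F)² = F)
-34*(-130) + K(1, -2) = -34*(-130) - 2 = 4420 - 2 = 4418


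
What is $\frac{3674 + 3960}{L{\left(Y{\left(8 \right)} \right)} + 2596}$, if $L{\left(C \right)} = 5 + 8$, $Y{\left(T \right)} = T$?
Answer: $\frac{7634}{2609} \approx 2.926$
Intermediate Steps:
$L{\left(C \right)} = 13$
$\frac{3674 + 3960}{L{\left(Y{\left(8 \right)} \right)} + 2596} = \frac{3674 + 3960}{13 + 2596} = \frac{7634}{2609}$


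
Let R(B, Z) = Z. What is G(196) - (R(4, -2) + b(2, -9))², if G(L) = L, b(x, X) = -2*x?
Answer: 160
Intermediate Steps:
G(196) - (R(4, -2) + b(2, -9))² = 196 - (-2 - 2*2)² = 196 - (-2 - 4)² = 196 - 1*(-6)² = 196 - 1*36 = 196 - 36 = 160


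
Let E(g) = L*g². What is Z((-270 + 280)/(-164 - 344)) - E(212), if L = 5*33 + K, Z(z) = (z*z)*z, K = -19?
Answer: -107529029844861/16387064 ≈ -6.5618e+6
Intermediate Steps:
Z(z) = z³ (Z(z) = z²*z = z³)
L = 146 (L = 5*33 - 19 = 165 - 19 = 146)
E(g) = 146*g²
Z((-270 + 280)/(-164 - 344)) - E(212) = ((-270 + 280)/(-164 - 344))³ - 146*212² = (10/(-508))³ - 146*44944 = (10*(-1/508))³ - 1*6561824 = (-5/254)³ - 6561824 = -125/16387064 - 6561824 = -107529029844861/16387064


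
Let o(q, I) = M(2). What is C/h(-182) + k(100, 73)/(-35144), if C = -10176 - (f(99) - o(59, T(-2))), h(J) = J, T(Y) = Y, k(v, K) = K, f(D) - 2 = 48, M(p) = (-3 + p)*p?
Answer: 179719773/3198104 ≈ 56.196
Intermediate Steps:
M(p) = p*(-3 + p)
f(D) = 50 (f(D) = 2 + 48 = 50)
o(q, I) = -2 (o(q, I) = 2*(-3 + 2) = 2*(-1) = -2)
C = -10228 (C = -10176 - (50 - 1*(-2)) = -10176 - (50 + 2) = -10176 - 1*52 = -10176 - 52 = -10228)
C/h(-182) + k(100, 73)/(-35144) = -10228/(-182) + 73/(-35144) = -10228*(-1/182) + 73*(-1/35144) = 5114/91 - 73/35144 = 179719773/3198104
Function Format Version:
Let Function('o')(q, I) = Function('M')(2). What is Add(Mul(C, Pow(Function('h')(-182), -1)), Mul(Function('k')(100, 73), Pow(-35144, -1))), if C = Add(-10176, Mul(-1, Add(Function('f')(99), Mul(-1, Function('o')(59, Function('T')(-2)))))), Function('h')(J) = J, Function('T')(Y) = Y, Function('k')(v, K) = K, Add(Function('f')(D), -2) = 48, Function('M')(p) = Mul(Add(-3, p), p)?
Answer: Rational(179719773, 3198104) ≈ 56.196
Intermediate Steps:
Function('M')(p) = Mul(p, Add(-3, p))
Function('f')(D) = 50 (Function('f')(D) = Add(2, 48) = 50)
Function('o')(q, I) = -2 (Function('o')(q, I) = Mul(2, Add(-3, 2)) = Mul(2, -1) = -2)
C = -10228 (C = Add(-10176, Mul(-1, Add(50, Mul(-1, -2)))) = Add(-10176, Mul(-1, Add(50, 2))) = Add(-10176, Mul(-1, 52)) = Add(-10176, -52) = -10228)
Add(Mul(C, Pow(Function('h')(-182), -1)), Mul(Function('k')(100, 73), Pow(-35144, -1))) = Add(Mul(-10228, Pow(-182, -1)), Mul(73, Pow(-35144, -1))) = Add(Mul(-10228, Rational(-1, 182)), Mul(73, Rational(-1, 35144))) = Add(Rational(5114, 91), Rational(-73, 35144)) = Rational(179719773, 3198104)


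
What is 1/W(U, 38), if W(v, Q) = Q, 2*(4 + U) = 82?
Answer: 1/38 ≈ 0.026316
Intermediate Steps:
U = 37 (U = -4 + (1/2)*82 = -4 + 41 = 37)
1/W(U, 38) = 1/38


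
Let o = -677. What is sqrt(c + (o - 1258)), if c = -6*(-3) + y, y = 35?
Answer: I*sqrt(1882) ≈ 43.382*I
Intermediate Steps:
c = 53 (c = -6*(-3) + 35 = 18 + 35 = 53)
sqrt(c + (o - 1258)) = sqrt(53 + (-677 - 1258)) = sqrt(53 - 1935) = sqrt(-1882) = I*sqrt(1882)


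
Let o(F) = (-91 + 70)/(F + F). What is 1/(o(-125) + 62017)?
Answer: 250/15504271 ≈ 1.6125e-5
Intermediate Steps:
o(F) = -21/(2*F) (o(F) = -21*1/(2*F) = -21/(2*F))
1/(o(-125) + 62017) = 1/(-21/2/(-125) + 62017) = 1/(-21/2*(-1/125) + 62017) = 1/(21/250 + 62017) = 1/(15504271/250) = 250/15504271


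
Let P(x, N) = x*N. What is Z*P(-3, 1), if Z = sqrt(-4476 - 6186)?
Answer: -3*I*sqrt(10662) ≈ -309.77*I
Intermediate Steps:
P(x, N) = N*x
Z = I*sqrt(10662) (Z = sqrt(-10662) = I*sqrt(10662) ≈ 103.26*I)
Z*P(-3, 1) = (I*sqrt(10662))*(1*(-3)) = (I*sqrt(10662))*(-3) = -3*I*sqrt(10662)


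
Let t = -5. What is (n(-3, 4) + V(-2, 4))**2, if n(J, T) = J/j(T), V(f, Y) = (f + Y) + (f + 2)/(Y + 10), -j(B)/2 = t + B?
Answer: 1/4 ≈ 0.25000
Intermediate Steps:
j(B) = 10 - 2*B (j(B) = -2*(-5 + B) = 10 - 2*B)
V(f, Y) = Y + f + (2 + f)/(10 + Y) (V(f, Y) = (Y + f) + (2 + f)/(10 + Y) = Y + f + (2 + f)/(10 + Y))
n(J, T) = J/(10 - 2*T)
(n(-3, 4) + V(-2, 4))**2 = (-1*(-3)/(-10 + 2*4) + (2 + 4**2 + 10*4 + 11*(-2) + 4*(-2))/(10 + 4))**2 = (-1*(-3)/(-10 + 8) + (2 + 16 + 40 - 22 - 8)/14)**2 = (-1*(-3)/(-2) + (1/14)*28)**2 = (-1*(-3)*(-1/2) + 2)**2 = (-3/2 + 2)**2 = (1/2)**2 = 1/4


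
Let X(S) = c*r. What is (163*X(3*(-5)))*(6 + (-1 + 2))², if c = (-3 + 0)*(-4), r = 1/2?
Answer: 47922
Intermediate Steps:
r = ½ ≈ 0.50000
c = 12 (c = -3*(-4) = 12)
X(S) = 6 (X(S) = 12*(½) = 6)
(163*X(3*(-5)))*(6 + (-1 + 2))² = (163*6)*(6 + (-1 + 2))² = 978*(6 + 1)² = 978*7² = 978*49 = 47922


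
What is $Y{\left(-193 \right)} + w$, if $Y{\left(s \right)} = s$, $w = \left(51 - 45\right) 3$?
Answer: $-175$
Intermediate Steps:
$w = 18$ ($w = 6 \cdot 3 = 18$)
$Y{\left(-193 \right)} + w = -193 + 18 = -175$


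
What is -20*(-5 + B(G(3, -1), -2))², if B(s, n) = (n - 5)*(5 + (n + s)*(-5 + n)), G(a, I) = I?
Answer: -699380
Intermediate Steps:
B(s, n) = (-5 + n)*(5 + (-5 + n)*(n + s))
-20*(-5 + B(G(3, -1), -2))² = -20*(-5 + (-25 + (-2)³ - 10*(-2)² + 25*(-1) + 30*(-2) - 1*(-2)² - 10*(-2)*(-1)))² = -20*(-5 + (-25 - 8 - 10*4 - 25 - 60 - 1*4 - 20))² = -20*(-5 + (-25 - 8 - 40 - 25 - 60 - 4 - 20))² = -20*(-5 - 182)² = -20*(-187)² = -20*34969 = -699380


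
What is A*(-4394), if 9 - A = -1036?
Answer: -4591730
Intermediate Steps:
A = 1045 (A = 9 - 1*(-1036) = 9 + 1036 = 1045)
A*(-4394) = 1045*(-4394) = -4591730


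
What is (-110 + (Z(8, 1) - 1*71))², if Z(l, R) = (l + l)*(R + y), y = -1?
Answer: 32761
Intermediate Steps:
Z(l, R) = 2*l*(-1 + R) (Z(l, R) = (l + l)*(R - 1) = (2*l)*(-1 + R) = 2*l*(-1 + R))
(-110 + (Z(8, 1) - 1*71))² = (-110 + (2*8*(-1 + 1) - 1*71))² = (-110 + (2*8*0 - 71))² = (-110 + (0 - 71))² = (-110 - 71)² = (-181)² = 32761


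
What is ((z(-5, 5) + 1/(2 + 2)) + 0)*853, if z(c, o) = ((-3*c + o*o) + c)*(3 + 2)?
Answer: 597953/4 ≈ 1.4949e+5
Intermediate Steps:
z(c, o) = -10*c + 5*o² (z(c, o) = ((-3*c + o²) + c)*5 = ((o² - 3*c) + c)*5 = (o² - 2*c)*5 = -10*c + 5*o²)
((z(-5, 5) + 1/(2 + 2)) + 0)*853 = (((-10*(-5) + 5*5²) + 1/(2 + 2)) + 0)*853 = (((50 + 5*25) + 1/4) + 0)*853 = (((50 + 125) + ¼) + 0)*853 = ((175 + ¼) + 0)*853 = (701/4 + 0)*853 = (701/4)*853 = 597953/4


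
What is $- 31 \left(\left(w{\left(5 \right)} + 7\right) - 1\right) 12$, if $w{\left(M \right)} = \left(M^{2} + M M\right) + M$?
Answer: $-22692$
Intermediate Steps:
$w{\left(M \right)} = M + 2 M^{2}$ ($w{\left(M \right)} = \left(M^{2} + M^{2}\right) + M = 2 M^{2} + M = M + 2 M^{2}$)
$- 31 \left(\left(w{\left(5 \right)} + 7\right) - 1\right) 12 = - 31 \left(\left(5 \left(1 + 2 \cdot 5\right) + 7\right) - 1\right) 12 = - 31 \left(\left(5 \left(1 + 10\right) + 7\right) - 1\right) 12 = - 31 \left(\left(5 \cdot 11 + 7\right) - 1\right) 12 = - 31 \left(\left(55 + 7\right) - 1\right) 12 = - 31 \left(62 - 1\right) 12 = \left(-31\right) 61 \cdot 12 = \left(-1891\right) 12 = -22692$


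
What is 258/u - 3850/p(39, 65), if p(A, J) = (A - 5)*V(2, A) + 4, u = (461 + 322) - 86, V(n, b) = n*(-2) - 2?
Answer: 54701/2788 ≈ 19.620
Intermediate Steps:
V(n, b) = -2 - 2*n (V(n, b) = -2*n - 2 = -2 - 2*n)
u = 697 (u = 783 - 86 = 697)
p(A, J) = 34 - 6*A (p(A, J) = (A - 5)*(-2 - 2*2) + 4 = (-5 + A)*(-2 - 4) + 4 = (-5 + A)*(-6) + 4 = (30 - 6*A) + 4 = 34 - 6*A)
258/u - 3850/p(39, 65) = 258/697 - 3850/(34 - 6*39) = 258*(1/697) - 3850/(34 - 234) = 258/697 - 3850/(-200) = 258/697 - 3850*(-1/200) = 258/697 + 77/4 = 54701/2788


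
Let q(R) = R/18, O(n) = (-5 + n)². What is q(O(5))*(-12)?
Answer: 0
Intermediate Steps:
q(R) = R/18 (q(R) = R*(1/18) = R/18)
q(O(5))*(-12) = ((-5 + 5)²/18)*(-12) = ((1/18)*0²)*(-12) = ((1/18)*0)*(-12) = 0*(-12) = 0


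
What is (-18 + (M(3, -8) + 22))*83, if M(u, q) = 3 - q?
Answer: 1245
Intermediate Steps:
(-18 + (M(3, -8) + 22))*83 = (-18 + ((3 - 1*(-8)) + 22))*83 = (-18 + ((3 + 8) + 22))*83 = (-18 + (11 + 22))*83 = (-18 + 33)*83 = 15*83 = 1245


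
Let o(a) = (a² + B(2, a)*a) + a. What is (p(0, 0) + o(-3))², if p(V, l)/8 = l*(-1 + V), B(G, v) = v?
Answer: 225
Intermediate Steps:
p(V, l) = 8*l*(-1 + V) (p(V, l) = 8*(l*(-1 + V)) = 8*l*(-1 + V))
o(a) = a + 2*a² (o(a) = (a² + a*a) + a = (a² + a²) + a = 2*a² + a = a + 2*a²)
(p(0, 0) + o(-3))² = (8*0*(-1 + 0) - 3*(1 + 2*(-3)))² = (8*0*(-1) - 3*(1 - 6))² = (0 - 3*(-5))² = (0 + 15)² = 15² = 225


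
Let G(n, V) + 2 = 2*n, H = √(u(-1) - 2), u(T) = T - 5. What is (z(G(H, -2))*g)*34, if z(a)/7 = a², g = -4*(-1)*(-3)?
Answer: 79968 + 45696*I*√2 ≈ 79968.0 + 64624.0*I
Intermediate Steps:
g = -12 (g = 4*(-3) = -12)
u(T) = -5 + T
H = 2*I*√2 (H = √((-5 - 1) - 2) = √(-6 - 2) = √(-8) = 2*I*√2 ≈ 2.8284*I)
G(n, V) = -2 + 2*n
z(a) = 7*a²
(z(G(H, -2))*g)*34 = ((7*(-2 + 2*(2*I*√2))²)*(-12))*34 = ((7*(-2 + 4*I*√2)²)*(-12))*34 = -84*(-2 + 4*I*√2)²*34 = -2856*(-2 + 4*I*√2)²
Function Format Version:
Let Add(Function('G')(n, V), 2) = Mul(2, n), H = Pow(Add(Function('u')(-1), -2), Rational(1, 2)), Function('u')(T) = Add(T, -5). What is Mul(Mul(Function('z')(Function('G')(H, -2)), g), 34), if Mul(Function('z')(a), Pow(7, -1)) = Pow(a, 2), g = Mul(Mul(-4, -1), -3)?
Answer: Add(79968, Mul(45696, I, Pow(2, Rational(1, 2)))) ≈ Add(79968., Mul(64624., I))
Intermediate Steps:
g = -12 (g = Mul(4, -3) = -12)
Function('u')(T) = Add(-5, T)
H = Mul(2, I, Pow(2, Rational(1, 2))) (H = Pow(Add(Add(-5, -1), -2), Rational(1, 2)) = Pow(Add(-6, -2), Rational(1, 2)) = Pow(-8, Rational(1, 2)) = Mul(2, I, Pow(2, Rational(1, 2))) ≈ Mul(2.8284, I))
Function('G')(n, V) = Add(-2, Mul(2, n))
Function('z')(a) = Mul(7, Pow(a, 2))
Mul(Mul(Function('z')(Function('G')(H, -2)), g), 34) = Mul(Mul(Mul(7, Pow(Add(-2, Mul(2, Mul(2, I, Pow(2, Rational(1, 2))))), 2)), -12), 34) = Mul(Mul(Mul(7, Pow(Add(-2, Mul(4, I, Pow(2, Rational(1, 2)))), 2)), -12), 34) = Mul(Mul(-84, Pow(Add(-2, Mul(4, I, Pow(2, Rational(1, 2)))), 2)), 34) = Mul(-2856, Pow(Add(-2, Mul(4, I, Pow(2, Rational(1, 2)))), 2))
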